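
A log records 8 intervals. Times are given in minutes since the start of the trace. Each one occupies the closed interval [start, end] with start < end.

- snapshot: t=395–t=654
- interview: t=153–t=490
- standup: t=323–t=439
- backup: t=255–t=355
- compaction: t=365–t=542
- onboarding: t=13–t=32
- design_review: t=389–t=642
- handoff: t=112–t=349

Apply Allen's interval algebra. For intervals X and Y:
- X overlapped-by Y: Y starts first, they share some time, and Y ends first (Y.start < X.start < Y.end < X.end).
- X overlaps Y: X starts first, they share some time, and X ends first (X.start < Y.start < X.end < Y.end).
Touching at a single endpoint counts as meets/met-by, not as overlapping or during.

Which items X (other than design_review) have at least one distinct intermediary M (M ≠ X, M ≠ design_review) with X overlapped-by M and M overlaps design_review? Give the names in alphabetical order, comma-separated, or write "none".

compaction, snapshot

Target design_review = [t=389, t=642].
Intermediaries M with M overlaps design_review: compaction, interview, standup.
Via compaction — items with X overlapped-by compaction: snapshot.
Via interview — items with X overlapped-by interview: compaction, snapshot.
Via standup — items with X overlapped-by standup: compaction, snapshot.
Union: compaction, snapshot.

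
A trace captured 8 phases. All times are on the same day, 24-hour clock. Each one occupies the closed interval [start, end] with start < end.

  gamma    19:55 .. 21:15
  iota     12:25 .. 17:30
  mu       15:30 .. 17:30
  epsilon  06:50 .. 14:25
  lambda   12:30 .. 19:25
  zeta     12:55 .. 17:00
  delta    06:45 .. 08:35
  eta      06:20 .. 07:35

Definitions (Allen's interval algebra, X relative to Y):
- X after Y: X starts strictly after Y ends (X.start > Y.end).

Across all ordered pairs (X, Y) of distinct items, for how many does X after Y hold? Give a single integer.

16

Checking all 56 ordered pairs for relation 'after'; matching pairs in alphabetical order:
(gamma, delta): gamma after delta ✓
(gamma, epsilon): gamma after epsilon ✓
(gamma, eta): gamma after eta ✓
(gamma, iota): gamma after iota ✓
(gamma, lambda): gamma after lambda ✓
(gamma, mu): gamma after mu ✓
(gamma, zeta): gamma after zeta ✓
(iota, delta): iota after delta ✓
(iota, eta): iota after eta ✓
(lambda, delta): lambda after delta ✓
(lambda, eta): lambda after eta ✓
(mu, delta): mu after delta ✓
(mu, epsilon): mu after epsilon ✓
(mu, eta): mu after eta ✓
(zeta, delta): zeta after delta ✓
(zeta, eta): zeta after eta ✓
Count: 16.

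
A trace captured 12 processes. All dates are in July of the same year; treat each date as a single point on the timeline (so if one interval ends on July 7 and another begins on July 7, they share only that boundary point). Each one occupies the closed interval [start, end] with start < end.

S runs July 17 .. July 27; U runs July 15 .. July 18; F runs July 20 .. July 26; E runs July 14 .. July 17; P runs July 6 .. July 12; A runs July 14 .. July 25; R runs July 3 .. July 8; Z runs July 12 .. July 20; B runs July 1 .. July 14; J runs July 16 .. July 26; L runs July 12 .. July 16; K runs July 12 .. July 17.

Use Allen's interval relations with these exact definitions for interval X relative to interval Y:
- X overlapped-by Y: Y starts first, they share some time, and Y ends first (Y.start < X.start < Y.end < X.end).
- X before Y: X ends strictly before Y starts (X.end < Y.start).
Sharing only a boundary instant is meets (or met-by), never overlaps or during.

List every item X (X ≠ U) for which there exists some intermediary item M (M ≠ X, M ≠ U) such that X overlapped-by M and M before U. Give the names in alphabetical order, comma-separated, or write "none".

Target U = [July 15, July 18].
Intermediaries M with M before U: B, P, R.
Via B — items with X overlapped-by B: K, L, Z.
Via P — items with X overlapped-by P: none.
Via R — items with X overlapped-by R: P.
Union: K, L, P, Z.

K, L, P, Z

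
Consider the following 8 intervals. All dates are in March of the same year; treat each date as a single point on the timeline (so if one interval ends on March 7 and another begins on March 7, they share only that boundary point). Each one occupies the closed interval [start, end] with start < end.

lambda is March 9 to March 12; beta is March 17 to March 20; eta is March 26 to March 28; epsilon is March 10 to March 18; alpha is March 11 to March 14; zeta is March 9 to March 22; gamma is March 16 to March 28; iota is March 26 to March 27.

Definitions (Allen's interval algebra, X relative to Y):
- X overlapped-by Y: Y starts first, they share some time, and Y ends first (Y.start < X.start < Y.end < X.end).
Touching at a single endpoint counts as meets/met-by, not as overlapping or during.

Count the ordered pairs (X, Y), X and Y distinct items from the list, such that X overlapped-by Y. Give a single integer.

Checking all 56 ordered pairs for relation 'overlapped-by'; matching pairs in alphabetical order:
(alpha, lambda): alpha overlapped-by lambda ✓
(beta, epsilon): beta overlapped-by epsilon ✓
(epsilon, lambda): epsilon overlapped-by lambda ✓
(gamma, epsilon): gamma overlapped-by epsilon ✓
(gamma, zeta): gamma overlapped-by zeta ✓
Count: 5.

5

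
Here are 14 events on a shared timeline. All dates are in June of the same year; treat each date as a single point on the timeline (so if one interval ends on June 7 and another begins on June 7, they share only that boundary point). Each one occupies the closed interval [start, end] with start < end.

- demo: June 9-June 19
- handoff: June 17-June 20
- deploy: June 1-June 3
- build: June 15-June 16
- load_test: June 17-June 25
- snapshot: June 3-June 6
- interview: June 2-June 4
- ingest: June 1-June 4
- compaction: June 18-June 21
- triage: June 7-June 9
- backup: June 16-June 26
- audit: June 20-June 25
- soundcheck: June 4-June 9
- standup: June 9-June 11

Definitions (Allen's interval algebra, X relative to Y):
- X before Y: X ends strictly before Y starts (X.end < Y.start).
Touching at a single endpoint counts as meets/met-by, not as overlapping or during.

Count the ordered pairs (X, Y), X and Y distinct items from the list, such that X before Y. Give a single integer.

60

Checking all 182 ordered pairs for relation 'before'; matching pairs in alphabetical order:
(build, audit): build before audit ✓
(build, compaction): build before compaction ✓
(build, handoff): build before handoff ✓
(build, load_test): build before load_test ✓
(demo, audit): demo before audit ✓
(deploy, audit): deploy before audit ✓
(deploy, backup): deploy before backup ✓
(deploy, build): deploy before build ✓
(deploy, compaction): deploy before compaction ✓
(deploy, demo): deploy before demo ✓
(deploy, handoff): deploy before handoff ✓
(deploy, load_test): deploy before load_test ✓
(deploy, soundcheck): deploy before soundcheck ✓
(deploy, standup): deploy before standup ✓
(deploy, triage): deploy before triage ✓
(ingest, audit): ingest before audit ✓
(ingest, backup): ingest before backup ✓
(ingest, build): ingest before build ✓
(ingest, compaction): ingest before compaction ✓
(ingest, demo): ingest before demo ✓
(ingest, handoff): ingest before handoff ✓
(ingest, load_test): ingest before load_test ✓
(ingest, standup): ingest before standup ✓
(ingest, triage): ingest before triage ✓
... plus 36 further pairs not listed.
Count: 60.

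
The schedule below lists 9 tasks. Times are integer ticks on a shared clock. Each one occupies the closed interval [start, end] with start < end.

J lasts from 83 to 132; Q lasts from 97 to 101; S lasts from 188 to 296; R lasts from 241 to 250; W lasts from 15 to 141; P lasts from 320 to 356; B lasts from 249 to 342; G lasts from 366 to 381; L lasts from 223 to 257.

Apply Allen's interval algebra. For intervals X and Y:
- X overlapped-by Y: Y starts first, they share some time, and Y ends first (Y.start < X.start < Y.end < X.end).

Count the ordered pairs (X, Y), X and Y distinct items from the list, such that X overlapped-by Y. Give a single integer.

Checking all 72 ordered pairs for relation 'overlapped-by'; matching pairs in alphabetical order:
(B, L): B overlapped-by L ✓
(B, R): B overlapped-by R ✓
(B, S): B overlapped-by S ✓
(P, B): P overlapped-by B ✓
Count: 4.

4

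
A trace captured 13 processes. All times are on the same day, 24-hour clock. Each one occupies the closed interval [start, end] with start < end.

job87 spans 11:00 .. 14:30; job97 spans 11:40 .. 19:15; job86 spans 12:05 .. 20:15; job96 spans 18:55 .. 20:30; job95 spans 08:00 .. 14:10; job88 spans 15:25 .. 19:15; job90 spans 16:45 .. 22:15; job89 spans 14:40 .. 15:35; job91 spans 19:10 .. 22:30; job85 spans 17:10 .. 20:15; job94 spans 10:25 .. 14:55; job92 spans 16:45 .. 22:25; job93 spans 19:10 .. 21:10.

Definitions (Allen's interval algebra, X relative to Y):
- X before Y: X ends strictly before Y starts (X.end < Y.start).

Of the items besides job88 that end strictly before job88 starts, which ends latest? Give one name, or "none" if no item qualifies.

job94

Target job88 = [15:25, 19:15].
job85 [17:10, 20:15] → overlapped-by → excluded.
job86 [12:05, 20:15] → contains → excluded.
job87 [11:00, 14:30] → before → candidate.
job89 [14:40, 15:35] → overlaps → excluded.
job90 [16:45, 22:15] → overlapped-by → excluded.
job91 [19:10, 22:30] → overlapped-by → excluded.
job92 [16:45, 22:25] → overlapped-by → excluded.
job93 [19:10, 21:10] → overlapped-by → excluded.
job94 [10:25, 14:55] → before → candidate.
job95 [08:00, 14:10] → before → candidate.
job96 [18:55, 20:30] → overlapped-by → excluded.
job97 [11:40, 19:15] → finished-by → excluded.
Among candidates, latest end is 14:55 → job94.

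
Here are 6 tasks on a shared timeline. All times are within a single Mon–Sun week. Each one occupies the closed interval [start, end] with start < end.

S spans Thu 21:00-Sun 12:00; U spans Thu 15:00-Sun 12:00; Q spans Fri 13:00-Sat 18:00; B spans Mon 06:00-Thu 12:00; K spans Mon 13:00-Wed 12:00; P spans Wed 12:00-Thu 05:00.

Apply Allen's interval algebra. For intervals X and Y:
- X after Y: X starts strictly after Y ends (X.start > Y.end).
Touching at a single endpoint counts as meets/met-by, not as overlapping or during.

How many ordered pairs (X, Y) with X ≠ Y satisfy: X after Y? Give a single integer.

9

Checking all 30 ordered pairs for relation 'after'; matching pairs in alphabetical order:
(Q, B): Q after B ✓
(Q, K): Q after K ✓
(Q, P): Q after P ✓
(S, B): S after B ✓
(S, K): S after K ✓
(S, P): S after P ✓
(U, B): U after B ✓
(U, K): U after K ✓
(U, P): U after P ✓
Count: 9.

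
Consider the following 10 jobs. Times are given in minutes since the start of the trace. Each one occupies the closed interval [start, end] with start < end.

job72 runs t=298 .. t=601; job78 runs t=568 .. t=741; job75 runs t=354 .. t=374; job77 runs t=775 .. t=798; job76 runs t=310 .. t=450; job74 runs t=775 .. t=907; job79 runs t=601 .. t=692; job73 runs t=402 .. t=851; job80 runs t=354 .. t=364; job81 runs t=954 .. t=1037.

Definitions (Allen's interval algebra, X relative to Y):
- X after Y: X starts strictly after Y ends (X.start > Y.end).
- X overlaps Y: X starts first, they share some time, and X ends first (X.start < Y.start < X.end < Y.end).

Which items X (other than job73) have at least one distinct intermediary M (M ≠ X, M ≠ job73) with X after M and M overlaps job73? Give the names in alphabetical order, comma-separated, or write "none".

Target job73 = [t=402, t=851].
Intermediaries M with M overlaps job73: job72, job76.
Via job72 — items with X after job72: job74, job77, job81.
Via job76 — items with X after job76: job74, job77, job78, job79, job81.
Union: job74, job77, job78, job79, job81.

job74, job77, job78, job79, job81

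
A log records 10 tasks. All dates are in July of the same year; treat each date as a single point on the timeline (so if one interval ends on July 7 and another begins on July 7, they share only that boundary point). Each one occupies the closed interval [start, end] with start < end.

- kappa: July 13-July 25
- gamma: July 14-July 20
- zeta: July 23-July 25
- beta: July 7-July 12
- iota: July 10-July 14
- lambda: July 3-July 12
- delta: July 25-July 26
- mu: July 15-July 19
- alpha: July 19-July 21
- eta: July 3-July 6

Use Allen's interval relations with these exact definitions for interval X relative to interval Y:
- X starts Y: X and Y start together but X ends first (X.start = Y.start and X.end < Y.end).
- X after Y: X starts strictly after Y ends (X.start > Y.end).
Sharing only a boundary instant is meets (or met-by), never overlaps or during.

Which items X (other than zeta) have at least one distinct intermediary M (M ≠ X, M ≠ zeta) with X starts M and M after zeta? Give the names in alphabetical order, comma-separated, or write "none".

none

Target zeta = [July 23, July 25].
Intermediaries M with M after zeta: none.
Union: none.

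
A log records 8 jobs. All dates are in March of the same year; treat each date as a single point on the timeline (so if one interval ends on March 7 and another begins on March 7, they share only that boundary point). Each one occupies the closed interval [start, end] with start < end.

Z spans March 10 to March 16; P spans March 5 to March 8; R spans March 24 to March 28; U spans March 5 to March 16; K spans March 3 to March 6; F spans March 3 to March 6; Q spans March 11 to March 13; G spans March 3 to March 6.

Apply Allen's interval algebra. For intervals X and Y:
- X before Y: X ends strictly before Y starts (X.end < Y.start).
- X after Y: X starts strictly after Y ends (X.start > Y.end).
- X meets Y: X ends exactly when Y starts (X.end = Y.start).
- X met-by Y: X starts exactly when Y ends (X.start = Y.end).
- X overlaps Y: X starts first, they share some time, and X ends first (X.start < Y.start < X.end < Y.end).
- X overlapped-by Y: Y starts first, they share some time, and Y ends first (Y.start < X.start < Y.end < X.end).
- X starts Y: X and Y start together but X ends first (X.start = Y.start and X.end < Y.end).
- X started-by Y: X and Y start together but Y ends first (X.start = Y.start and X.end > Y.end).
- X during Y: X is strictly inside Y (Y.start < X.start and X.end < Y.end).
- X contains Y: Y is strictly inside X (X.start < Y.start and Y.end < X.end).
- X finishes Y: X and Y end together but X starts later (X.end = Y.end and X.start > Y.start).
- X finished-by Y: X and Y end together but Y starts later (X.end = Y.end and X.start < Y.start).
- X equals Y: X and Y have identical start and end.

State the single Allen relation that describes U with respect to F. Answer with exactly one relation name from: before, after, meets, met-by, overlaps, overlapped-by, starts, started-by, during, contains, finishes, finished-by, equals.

U = [March 5, March 16]; F = [March 3, March 6].
Compare endpoints: U.start > F.start, U.start < F.end, U.end > F.start, U.end > F.end.
That pattern is 'overlapped-by'.

overlapped-by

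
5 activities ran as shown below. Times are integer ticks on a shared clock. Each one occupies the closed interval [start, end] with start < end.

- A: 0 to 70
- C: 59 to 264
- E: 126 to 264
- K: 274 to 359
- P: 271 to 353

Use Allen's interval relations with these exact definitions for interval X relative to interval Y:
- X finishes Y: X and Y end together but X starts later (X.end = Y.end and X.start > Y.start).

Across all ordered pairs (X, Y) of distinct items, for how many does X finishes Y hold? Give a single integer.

Checking all 20 ordered pairs for relation 'finishes'; matching pairs in alphabetical order:
(E, C): E finishes C ✓
Count: 1.

1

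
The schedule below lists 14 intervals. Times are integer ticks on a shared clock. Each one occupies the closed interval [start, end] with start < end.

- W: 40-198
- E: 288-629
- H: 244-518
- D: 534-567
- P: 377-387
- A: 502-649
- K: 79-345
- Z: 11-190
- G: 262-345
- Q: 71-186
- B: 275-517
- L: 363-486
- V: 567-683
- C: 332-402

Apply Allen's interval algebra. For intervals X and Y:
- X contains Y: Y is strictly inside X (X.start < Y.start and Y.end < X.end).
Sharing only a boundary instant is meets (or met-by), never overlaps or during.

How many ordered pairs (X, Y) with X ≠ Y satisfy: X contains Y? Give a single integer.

17

Checking all 182 ordered pairs for relation 'contains'; matching pairs in alphabetical order:
(A, D): A contains D ✓
(B, C): B contains C ✓
(B, L): B contains L ✓
(B, P): B contains P ✓
(C, P): C contains P ✓
(E, C): E contains C ✓
(E, D): E contains D ✓
(E, L): E contains L ✓
(E, P): E contains P ✓
(H, B): H contains B ✓
(H, C): H contains C ✓
(H, G): H contains G ✓
(H, L): H contains L ✓
(H, P): H contains P ✓
(L, P): L contains P ✓
(W, Q): W contains Q ✓
(Z, Q): Z contains Q ✓
Count: 17.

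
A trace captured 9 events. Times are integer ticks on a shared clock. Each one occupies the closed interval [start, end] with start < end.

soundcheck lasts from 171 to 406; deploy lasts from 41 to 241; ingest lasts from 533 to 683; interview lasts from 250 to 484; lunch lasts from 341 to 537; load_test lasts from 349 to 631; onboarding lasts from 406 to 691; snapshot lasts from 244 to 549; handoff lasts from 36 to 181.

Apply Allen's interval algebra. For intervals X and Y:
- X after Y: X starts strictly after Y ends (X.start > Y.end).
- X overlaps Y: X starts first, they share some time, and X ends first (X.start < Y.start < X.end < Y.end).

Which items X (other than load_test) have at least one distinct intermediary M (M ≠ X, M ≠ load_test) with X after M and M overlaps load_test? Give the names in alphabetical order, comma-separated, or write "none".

Target load_test = [349, 631].
Intermediaries M with M overlaps load_test: interview, lunch, snapshot, soundcheck.
Via interview — items with X after interview: ingest.
Via lunch — items with X after lunch: none.
Via snapshot — items with X after snapshot: none.
Via soundcheck — items with X after soundcheck: ingest.
Union: ingest.

ingest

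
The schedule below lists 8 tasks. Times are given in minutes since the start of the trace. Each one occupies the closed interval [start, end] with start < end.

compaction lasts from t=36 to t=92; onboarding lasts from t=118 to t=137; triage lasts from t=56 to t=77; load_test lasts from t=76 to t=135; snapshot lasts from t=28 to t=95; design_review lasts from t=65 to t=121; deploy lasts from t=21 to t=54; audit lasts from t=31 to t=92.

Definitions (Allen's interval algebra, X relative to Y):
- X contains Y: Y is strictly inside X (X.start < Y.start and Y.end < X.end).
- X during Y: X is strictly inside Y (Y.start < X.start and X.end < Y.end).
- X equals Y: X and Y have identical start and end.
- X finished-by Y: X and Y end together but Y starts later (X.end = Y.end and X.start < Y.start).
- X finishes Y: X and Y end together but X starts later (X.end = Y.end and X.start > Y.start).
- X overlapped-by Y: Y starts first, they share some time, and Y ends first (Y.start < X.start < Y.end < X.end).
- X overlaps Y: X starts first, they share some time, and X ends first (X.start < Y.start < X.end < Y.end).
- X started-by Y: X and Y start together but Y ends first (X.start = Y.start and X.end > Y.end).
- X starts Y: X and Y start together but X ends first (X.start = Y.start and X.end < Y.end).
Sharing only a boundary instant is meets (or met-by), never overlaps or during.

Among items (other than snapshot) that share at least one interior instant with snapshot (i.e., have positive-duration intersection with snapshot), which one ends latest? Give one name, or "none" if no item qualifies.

load_test

Target snapshot = [t=28, t=95].
audit [t=31, t=92] → during → candidate.
compaction [t=36, t=92] → during → candidate.
deploy [t=21, t=54] → overlaps → candidate.
design_review [t=65, t=121] → overlapped-by → candidate.
load_test [t=76, t=135] → overlapped-by → candidate.
onboarding [t=118, t=137] → after → excluded.
triage [t=56, t=77] → during → candidate.
Among candidates, latest end is t=135 → load_test.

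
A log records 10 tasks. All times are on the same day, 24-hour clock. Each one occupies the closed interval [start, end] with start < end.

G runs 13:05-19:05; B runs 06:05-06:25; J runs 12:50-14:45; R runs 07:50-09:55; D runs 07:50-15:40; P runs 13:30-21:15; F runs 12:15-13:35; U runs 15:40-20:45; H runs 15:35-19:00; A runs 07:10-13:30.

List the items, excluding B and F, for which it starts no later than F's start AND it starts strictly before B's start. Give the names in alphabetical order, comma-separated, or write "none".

Conditions: its start is no later than F's start (X.start <= 12:15) AND its start is strictly before B's start (X.start < 06:05).
A: start 07:10 <= 12:15? ✓; start 07:10 < 06:05? ✗ → no.
D: start 07:50 <= 12:15? ✓; start 07:50 < 06:05? ✗ → no.
G: start 13:05 <= 12:15? ✗; start 13:05 < 06:05? ✗ → no.
H: start 15:35 <= 12:15? ✗; start 15:35 < 06:05? ✗ → no.
J: start 12:50 <= 12:15? ✗; start 12:50 < 06:05? ✗ → no.
P: start 13:30 <= 12:15? ✗; start 13:30 < 06:05? ✗ → no.
R: start 07:50 <= 12:15? ✓; start 07:50 < 06:05? ✗ → no.
U: start 15:40 <= 12:15? ✗; start 15:40 < 06:05? ✗ → no.
Result: none.

none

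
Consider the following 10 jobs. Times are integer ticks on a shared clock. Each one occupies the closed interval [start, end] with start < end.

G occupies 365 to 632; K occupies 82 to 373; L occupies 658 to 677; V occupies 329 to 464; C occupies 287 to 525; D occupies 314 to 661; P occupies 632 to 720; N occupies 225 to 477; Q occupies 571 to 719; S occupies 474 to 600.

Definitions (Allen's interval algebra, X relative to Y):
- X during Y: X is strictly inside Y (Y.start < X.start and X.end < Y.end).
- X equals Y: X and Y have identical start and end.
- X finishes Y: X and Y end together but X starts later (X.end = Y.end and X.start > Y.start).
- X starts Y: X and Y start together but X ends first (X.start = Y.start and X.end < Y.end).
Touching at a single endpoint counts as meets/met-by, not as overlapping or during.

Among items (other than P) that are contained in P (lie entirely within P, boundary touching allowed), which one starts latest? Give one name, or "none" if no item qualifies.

L

Target P = [632, 720].
C [287, 525] → before → excluded.
D [314, 661] → overlaps → excluded.
G [365, 632] → meets → excluded.
K [82, 373] → before → excluded.
L [658, 677] → during → candidate.
N [225, 477] → before → excluded.
Q [571, 719] → overlaps → excluded.
S [474, 600] → before → excluded.
V [329, 464] → before → excluded.
Among candidates, latest start is 658 → L.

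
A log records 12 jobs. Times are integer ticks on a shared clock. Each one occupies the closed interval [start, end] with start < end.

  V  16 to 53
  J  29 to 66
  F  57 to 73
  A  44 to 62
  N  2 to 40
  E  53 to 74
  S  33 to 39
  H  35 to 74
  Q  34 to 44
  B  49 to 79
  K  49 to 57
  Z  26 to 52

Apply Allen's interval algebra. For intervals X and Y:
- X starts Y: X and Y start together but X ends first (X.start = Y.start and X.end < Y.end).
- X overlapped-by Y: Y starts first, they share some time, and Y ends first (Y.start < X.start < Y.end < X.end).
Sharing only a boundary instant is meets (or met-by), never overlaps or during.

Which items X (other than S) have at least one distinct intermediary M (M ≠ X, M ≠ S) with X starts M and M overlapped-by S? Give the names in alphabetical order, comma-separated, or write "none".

Target S = [33, 39].
Intermediaries M with M overlapped-by S: H, Q.
Via H — items with X starts H: none.
Via Q — items with X starts Q: none.
Union: none.

none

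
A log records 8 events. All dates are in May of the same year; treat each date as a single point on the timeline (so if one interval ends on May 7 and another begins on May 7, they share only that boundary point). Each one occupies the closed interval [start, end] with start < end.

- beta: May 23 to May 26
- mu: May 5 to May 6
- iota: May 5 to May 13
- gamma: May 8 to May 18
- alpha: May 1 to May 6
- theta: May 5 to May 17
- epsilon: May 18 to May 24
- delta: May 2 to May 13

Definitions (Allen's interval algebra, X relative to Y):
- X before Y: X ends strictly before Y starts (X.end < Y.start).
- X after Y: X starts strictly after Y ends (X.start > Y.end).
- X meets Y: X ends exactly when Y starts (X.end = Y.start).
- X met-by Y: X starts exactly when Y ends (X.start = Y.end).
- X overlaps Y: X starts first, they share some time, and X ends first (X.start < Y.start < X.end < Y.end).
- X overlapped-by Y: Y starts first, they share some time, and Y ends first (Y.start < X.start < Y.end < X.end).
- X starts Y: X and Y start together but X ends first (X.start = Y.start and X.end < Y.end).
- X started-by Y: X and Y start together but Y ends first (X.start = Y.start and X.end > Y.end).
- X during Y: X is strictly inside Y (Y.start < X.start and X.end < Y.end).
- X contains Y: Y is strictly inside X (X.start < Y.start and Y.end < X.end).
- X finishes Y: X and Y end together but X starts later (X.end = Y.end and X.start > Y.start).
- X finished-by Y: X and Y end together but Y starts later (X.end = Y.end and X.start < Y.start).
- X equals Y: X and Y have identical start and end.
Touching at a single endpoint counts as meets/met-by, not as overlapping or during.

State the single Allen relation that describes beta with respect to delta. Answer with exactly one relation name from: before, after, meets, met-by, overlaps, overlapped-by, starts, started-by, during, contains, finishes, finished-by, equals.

after

beta = [May 23, May 26]; delta = [May 2, May 13].
Compare endpoints: beta.start > delta.start, beta.start > delta.end, beta.end > delta.start, beta.end > delta.end.
That pattern is 'after'.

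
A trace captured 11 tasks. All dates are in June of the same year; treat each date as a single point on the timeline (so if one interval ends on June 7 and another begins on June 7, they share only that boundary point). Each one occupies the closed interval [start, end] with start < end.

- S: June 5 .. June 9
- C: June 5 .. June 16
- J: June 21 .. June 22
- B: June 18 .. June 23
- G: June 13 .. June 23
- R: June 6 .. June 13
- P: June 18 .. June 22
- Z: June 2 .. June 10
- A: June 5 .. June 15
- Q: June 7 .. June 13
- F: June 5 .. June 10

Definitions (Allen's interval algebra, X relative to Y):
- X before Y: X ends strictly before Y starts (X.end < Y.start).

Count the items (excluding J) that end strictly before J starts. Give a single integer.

Target J = [June 21, June 22].
A [June 5, June 15] → before → counts.
B [June 18, June 23] → contains → no.
C [June 5, June 16] → before → counts.
F [June 5, June 10] → before → counts.
G [June 13, June 23] → contains → no.
P [June 18, June 22] → finished-by → no.
Q [June 7, June 13] → before → counts.
R [June 6, June 13] → before → counts.
S [June 5, June 9] → before → counts.
Z [June 2, June 10] → before → counts.
Total: 7.

7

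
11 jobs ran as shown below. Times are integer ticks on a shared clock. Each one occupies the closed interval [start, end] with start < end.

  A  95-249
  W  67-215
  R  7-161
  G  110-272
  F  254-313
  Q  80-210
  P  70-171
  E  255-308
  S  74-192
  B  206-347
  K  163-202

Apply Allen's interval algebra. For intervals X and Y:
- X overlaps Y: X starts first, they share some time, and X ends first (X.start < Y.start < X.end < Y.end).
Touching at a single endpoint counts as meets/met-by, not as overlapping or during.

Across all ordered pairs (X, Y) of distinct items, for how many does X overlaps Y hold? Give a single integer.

Checking all 110 ordered pairs for relation 'overlaps'; matching pairs in alphabetical order:
(A, B): A overlaps B ✓
(A, G): A overlaps G ✓
(G, B): G overlaps B ✓
(G, E): G overlaps E ✓
(G, F): G overlaps F ✓
(P, A): P overlaps A ✓
(P, G): P overlaps G ✓
(P, K): P overlaps K ✓
(P, Q): P overlaps Q ✓
(P, S): P overlaps S ✓
(Q, A): Q overlaps A ✓
(Q, B): Q overlaps B ✓
(Q, G): Q overlaps G ✓
(R, A): R overlaps A ✓
(R, G): R overlaps G ✓
(R, P): R overlaps P ✓
(R, Q): R overlaps Q ✓
(R, S): R overlaps S ✓
(R, W): R overlaps W ✓
(S, A): S overlaps A ✓
(S, G): S overlaps G ✓
(S, K): S overlaps K ✓
(S, Q): S overlaps Q ✓
(W, A): W overlaps A ✓
... plus 2 further pairs not listed.
Count: 26.

26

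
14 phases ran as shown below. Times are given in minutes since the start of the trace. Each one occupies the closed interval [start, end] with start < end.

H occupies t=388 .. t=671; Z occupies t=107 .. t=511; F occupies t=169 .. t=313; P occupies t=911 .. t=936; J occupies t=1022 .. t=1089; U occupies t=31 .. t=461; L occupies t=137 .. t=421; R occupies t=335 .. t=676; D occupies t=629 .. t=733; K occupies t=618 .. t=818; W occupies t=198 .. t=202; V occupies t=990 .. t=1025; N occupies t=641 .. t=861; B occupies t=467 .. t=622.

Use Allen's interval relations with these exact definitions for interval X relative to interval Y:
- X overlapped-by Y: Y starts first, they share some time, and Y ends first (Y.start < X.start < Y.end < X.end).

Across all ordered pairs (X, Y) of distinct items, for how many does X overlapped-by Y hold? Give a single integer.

Checking all 182 ordered pairs for relation 'overlapped-by'; matching pairs in alphabetical order:
(B, Z): B overlapped-by Z ✓
(D, H): D overlapped-by H ✓
(D, R): D overlapped-by R ✓
(H, L): H overlapped-by L ✓
(H, U): H overlapped-by U ✓
(H, Z): H overlapped-by Z ✓
(J, V): J overlapped-by V ✓
(K, B): K overlapped-by B ✓
(K, H): K overlapped-by H ✓
(K, R): K overlapped-by R ✓
(N, D): N overlapped-by D ✓
(N, H): N overlapped-by H ✓
(N, K): N overlapped-by K ✓
(N, R): N overlapped-by R ✓
(R, L): R overlapped-by L ✓
(R, U): R overlapped-by U ✓
(R, Z): R overlapped-by Z ✓
(Z, U): Z overlapped-by U ✓
Count: 18.

18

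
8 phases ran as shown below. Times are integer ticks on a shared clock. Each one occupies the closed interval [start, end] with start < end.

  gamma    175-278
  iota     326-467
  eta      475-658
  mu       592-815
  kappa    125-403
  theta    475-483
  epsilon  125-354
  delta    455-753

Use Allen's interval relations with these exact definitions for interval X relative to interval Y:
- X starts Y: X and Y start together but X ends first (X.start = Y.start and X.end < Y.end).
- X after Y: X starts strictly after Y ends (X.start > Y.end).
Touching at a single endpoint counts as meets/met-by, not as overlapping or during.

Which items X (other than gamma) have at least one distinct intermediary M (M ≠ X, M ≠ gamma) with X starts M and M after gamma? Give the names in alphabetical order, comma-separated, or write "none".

theta

Target gamma = [175, 278].
Intermediaries M with M after gamma: delta, eta, iota, mu, theta.
Via delta — items with X starts delta: none.
Via eta — items with X starts eta: theta.
Via iota — items with X starts iota: none.
Via mu — items with X starts mu: none.
Via theta — items with X starts theta: none.
Union: theta.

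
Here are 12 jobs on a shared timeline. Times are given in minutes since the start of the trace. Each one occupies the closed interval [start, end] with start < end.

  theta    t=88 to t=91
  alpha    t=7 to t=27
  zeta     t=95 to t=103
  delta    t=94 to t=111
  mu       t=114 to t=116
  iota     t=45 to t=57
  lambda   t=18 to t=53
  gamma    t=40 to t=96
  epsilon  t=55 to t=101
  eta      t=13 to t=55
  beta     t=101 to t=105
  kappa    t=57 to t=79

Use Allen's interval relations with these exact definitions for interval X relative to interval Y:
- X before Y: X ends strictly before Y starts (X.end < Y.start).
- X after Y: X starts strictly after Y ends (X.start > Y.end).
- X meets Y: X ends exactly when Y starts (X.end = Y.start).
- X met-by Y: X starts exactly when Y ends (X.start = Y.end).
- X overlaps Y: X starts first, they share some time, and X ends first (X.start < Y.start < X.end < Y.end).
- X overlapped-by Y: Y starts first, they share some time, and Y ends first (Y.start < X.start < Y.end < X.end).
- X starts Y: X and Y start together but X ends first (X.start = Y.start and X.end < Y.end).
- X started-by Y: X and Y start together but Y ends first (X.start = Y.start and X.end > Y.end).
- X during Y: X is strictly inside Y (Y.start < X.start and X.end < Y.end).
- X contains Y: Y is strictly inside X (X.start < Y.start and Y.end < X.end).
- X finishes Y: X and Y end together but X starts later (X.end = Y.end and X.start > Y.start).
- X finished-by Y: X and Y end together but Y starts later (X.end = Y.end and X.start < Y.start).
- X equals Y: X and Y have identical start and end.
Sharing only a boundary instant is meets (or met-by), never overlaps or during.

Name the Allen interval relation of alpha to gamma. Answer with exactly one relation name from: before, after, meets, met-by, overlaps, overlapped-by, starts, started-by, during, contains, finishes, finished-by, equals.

alpha = [t=7, t=27]; gamma = [t=40, t=96].
Compare endpoints: alpha.start < gamma.start, alpha.start < gamma.end, alpha.end < gamma.start, alpha.end < gamma.end.
That pattern is 'before'.

before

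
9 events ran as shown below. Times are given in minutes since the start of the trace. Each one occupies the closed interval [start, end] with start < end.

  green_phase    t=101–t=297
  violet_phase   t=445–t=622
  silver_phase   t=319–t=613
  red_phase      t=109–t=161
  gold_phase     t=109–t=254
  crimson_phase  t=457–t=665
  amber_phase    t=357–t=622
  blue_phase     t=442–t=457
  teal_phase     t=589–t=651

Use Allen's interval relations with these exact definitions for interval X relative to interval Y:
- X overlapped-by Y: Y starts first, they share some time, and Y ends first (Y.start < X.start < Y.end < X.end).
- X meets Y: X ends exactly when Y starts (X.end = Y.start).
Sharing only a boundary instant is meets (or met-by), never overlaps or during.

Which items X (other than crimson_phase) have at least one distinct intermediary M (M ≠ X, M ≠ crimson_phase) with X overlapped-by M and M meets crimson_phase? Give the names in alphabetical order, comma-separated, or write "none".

violet_phase

Target crimson_phase = [t=457, t=665].
Intermediaries M with M meets crimson_phase: blue_phase.
Via blue_phase — items with X overlapped-by blue_phase: violet_phase.
Union: violet_phase.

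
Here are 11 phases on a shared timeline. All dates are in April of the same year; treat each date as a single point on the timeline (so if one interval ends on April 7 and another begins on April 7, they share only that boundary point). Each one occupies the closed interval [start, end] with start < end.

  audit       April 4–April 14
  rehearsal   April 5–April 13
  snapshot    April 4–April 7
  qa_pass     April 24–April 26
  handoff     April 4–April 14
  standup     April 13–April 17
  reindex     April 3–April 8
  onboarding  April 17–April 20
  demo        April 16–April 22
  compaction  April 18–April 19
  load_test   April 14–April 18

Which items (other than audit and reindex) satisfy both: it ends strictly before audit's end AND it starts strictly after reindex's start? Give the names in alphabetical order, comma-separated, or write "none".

rehearsal, snapshot

Conditions: its end is strictly before audit's end (X.end < April 14) AND its start is strictly after reindex's start (X.start > April 3).
compaction: end April 19 < April 14? ✗; start April 18 > April 3? ✓ → no.
demo: end April 22 < April 14? ✗; start April 16 > April 3? ✓ → no.
handoff: end April 14 < April 14? ✗; start April 4 > April 3? ✓ → no.
load_test: end April 18 < April 14? ✗; start April 14 > April 3? ✓ → no.
onboarding: end April 20 < April 14? ✗; start April 17 > April 3? ✓ → no.
qa_pass: end April 26 < April 14? ✗; start April 24 > April 3? ✓ → no.
rehearsal: end April 13 < April 14? ✓; start April 5 > April 3? ✓ → yes.
snapshot: end April 7 < April 14? ✓; start April 4 > April 3? ✓ → yes.
standup: end April 17 < April 14? ✗; start April 13 > April 3? ✓ → no.
Result: rehearsal, snapshot.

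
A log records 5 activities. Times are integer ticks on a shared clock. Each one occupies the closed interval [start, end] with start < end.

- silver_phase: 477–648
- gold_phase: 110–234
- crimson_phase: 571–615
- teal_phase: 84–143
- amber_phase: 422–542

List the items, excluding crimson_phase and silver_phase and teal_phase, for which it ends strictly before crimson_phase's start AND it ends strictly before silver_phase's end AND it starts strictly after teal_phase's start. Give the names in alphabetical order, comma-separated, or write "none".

Conditions: its end is strictly before crimson_phase's start (X.end < 571) AND its end is strictly before silver_phase's end (X.end < 648) AND its start is strictly after teal_phase's start (X.start > 84).
amber_phase: end 542 < 571? ✓; end 542 < 648? ✓; start 422 > 84? ✓ → yes.
gold_phase: end 234 < 571? ✓; end 234 < 648? ✓; start 110 > 84? ✓ → yes.
Result: amber_phase, gold_phase.

amber_phase, gold_phase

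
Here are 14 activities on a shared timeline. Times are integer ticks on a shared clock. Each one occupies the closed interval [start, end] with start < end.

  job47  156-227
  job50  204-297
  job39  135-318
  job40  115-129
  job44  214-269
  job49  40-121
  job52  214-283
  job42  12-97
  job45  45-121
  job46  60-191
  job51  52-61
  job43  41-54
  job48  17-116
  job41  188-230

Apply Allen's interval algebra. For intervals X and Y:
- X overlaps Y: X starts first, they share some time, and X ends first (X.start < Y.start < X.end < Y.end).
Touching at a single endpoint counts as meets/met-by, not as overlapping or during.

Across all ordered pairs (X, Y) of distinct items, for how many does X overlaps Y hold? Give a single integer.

Checking all 182 ordered pairs for relation 'overlaps'; matching pairs in alphabetical order:
(job41, job44): job41 overlaps job44 ✓
(job41, job50): job41 overlaps job50 ✓
(job41, job52): job41 overlaps job52 ✓
(job42, job45): job42 overlaps job45 ✓
(job42, job46): job42 overlaps job46 ✓
(job42, job48): job42 overlaps job48 ✓
(job42, job49): job42 overlaps job49 ✓
(job43, job45): job43 overlaps job45 ✓
(job43, job51): job43 overlaps job51 ✓
(job45, job40): job45 overlaps job40 ✓
(job45, job46): job45 overlaps job46 ✓
(job46, job39): job46 overlaps job39 ✓
(job46, job41): job46 overlaps job41 ✓
(job46, job47): job46 overlaps job47 ✓
(job47, job41): job47 overlaps job41 ✓
(job47, job44): job47 overlaps job44 ✓
(job47, job50): job47 overlaps job50 ✓
(job47, job52): job47 overlaps job52 ✓
(job48, job40): job48 overlaps job40 ✓
(job48, job45): job48 overlaps job45 ✓
(job48, job46): job48 overlaps job46 ✓
(job48, job49): job48 overlaps job49 ✓
(job49, job40): job49 overlaps job40 ✓
(job49, job46): job49 overlaps job46 ✓
... plus 1 further pairs not listed.
Count: 25.

25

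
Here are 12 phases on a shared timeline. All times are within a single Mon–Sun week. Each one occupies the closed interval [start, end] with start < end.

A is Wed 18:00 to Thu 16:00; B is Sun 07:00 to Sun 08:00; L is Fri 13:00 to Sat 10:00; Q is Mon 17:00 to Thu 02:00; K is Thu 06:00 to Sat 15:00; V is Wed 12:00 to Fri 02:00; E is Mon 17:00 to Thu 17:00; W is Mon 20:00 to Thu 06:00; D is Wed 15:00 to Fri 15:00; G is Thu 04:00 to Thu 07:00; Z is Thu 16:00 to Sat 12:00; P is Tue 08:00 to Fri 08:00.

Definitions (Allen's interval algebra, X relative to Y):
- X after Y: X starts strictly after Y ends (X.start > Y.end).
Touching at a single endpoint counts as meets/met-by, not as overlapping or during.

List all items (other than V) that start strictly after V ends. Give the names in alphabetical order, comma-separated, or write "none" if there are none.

B, L

Target V = [Wed 12:00, Fri 02:00].
A [Wed 18:00, Thu 16:00] → during → no.
B [Sun 07:00, Sun 08:00] → after → yes.
D [Wed 15:00, Fri 15:00] → overlapped-by → no.
E [Mon 17:00, Thu 17:00] → overlaps → no.
G [Thu 04:00, Thu 07:00] → during → no.
K [Thu 06:00, Sat 15:00] → overlapped-by → no.
L [Fri 13:00, Sat 10:00] → after → yes.
P [Tue 08:00, Fri 08:00] → contains → no.
Q [Mon 17:00, Thu 02:00] → overlaps → no.
W [Mon 20:00, Thu 06:00] → overlaps → no.
Z [Thu 16:00, Sat 12:00] → overlapped-by → no.
Result: B, L.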